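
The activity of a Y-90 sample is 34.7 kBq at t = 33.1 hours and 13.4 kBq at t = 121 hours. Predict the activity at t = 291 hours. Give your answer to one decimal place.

2.1 kBq

Over Δt = 121 − 33.1 = 87.9 hours, the level fell by a factor of 34.7/13.4 ≈ 2.5896.
n = log₂(2.5896) ≈ 1.3727 half-lives, so t½ = 87.9/1.3727 ≈ 64.034 hours.
From t = 121 to t = 291: 13.4 × (1/2)^((291−121)/64.034) ≈ 2.1278 kBq.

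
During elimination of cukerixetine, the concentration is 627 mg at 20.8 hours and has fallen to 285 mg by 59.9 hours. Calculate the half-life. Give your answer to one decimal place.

34.4 hours

Over Δt = 59.9 − 20.8 = 39.1 hours, the level fell by a factor of 627/285 ≈ 2.2.
n = log₂(2.2) ≈ 1.1375 half-lives, so t½ = 39.1/1.1375 ≈ 34.374 hours.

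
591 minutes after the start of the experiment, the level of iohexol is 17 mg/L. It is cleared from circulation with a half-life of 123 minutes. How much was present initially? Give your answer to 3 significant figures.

475 mg/L

Number of half-lives elapsed: n = 591/123 ≈ 4.8049.
A₀ = A × 2^n = 17 × 2^4.8049 = 17 × 27.952 ≈ 475.18 mg/L.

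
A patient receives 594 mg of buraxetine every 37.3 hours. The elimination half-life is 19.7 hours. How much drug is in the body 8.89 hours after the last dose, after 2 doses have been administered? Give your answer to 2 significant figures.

The 2 doses were given 46.19, 8.89 hours ago.
Total = 594·(1/2)^(46.19/19.7) + 594·(1/2)^(8.89/19.7)
      = 116.94 + 434.45 ≈ 551.39 mg.

550 mg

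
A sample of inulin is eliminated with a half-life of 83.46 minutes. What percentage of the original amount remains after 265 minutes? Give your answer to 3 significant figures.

n = 265/83.46 ≈ 3.1752 half-lives.
Fraction remaining = (1/2)^3.1752 ≈ 0.11071, i.e. 11.071%.

11.1%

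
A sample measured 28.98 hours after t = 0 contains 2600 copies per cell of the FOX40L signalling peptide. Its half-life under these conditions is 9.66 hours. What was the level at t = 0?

20800 copies per cell

Number of half-lives elapsed: n = 28.98/9.66 ≈ 3.
A₀ = A × 2^n = 2600 × 2^3 = 2600 × 8 ≈ 20800 copies per cell.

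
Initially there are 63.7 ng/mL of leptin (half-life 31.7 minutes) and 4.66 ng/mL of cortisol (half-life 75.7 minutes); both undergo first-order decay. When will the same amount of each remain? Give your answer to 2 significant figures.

210 minutes

Set 63.7·(1/2)^(t/31.7) = 4.66·(1/2)^(t/75.7).
Taking log₂: log₂(63.7/4.66) = t·(1/31.7 − 1/75.7).
log₂(13.67) = 3.7729; 1/31.7 − 1/75.7 = 0.018336.
t = 3.7729 / 0.018336 ≈ 205.77 minutes.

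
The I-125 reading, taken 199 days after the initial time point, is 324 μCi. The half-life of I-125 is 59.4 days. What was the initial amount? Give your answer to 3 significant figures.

3300 μCi

Number of half-lives elapsed: n = 199/59.4 ≈ 3.3502.
A₀ = A × 2^n = 324 × 2^3.3502 = 324 × 10.198 ≈ 3304 μCi.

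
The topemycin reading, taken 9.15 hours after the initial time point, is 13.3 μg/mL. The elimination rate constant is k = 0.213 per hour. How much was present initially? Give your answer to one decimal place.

93.4 μg/mL

t½ = ln 2 / k = 0.69315 / 0.213 ≈ 3.2542 hours.
Number of half-lives elapsed: n = 9.15/3.2542 ≈ 2.8117.
A₀ = A × 2^n = 13.3 × 2^2.8117 = 13.3 × 7.0213 ≈ 93.383 μg/mL.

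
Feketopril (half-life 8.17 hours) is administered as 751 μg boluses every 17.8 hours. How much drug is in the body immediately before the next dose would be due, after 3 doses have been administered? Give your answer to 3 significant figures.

211 μg

The 3 doses were given 53.4, 35.6, 17.8 hours ago.
Total = 751·(1/2)^(53.4/8.17) + 751·(1/2)^(35.6/8.17) + 751·(1/2)^(17.8/8.17)
      = 8.0924 + 36.638 + 165.88 ≈ 210.61 μg.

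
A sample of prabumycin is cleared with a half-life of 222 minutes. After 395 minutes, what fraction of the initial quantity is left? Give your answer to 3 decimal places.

n = 395/222 ≈ 1.7793 half-lives.
Fraction remaining = (1/2)^1.7793 ≈ 0.29133.

0.291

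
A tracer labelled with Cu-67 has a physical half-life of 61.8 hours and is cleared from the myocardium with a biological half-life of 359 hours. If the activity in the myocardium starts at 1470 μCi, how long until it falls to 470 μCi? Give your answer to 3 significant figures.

86.7 hours

1/t_eff = 1/t_phys + 1/t_biol = 1/61.8 + 1/359 = 0.018967 per hour.
t_eff = 61.8 × 359 / (61.8 + 359) ≈ 52.724 hours.
n = log₂(1470/470) ≈ 1.6451; t = 1.6451 × 52.724 ≈ 86.735 hours.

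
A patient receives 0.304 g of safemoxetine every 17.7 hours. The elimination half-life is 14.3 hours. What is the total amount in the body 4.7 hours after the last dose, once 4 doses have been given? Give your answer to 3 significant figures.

The 4 doses were given 57.8, 40.1, 22.4, 4.7 hours ago.
Total = 0.304·(1/2)^(57.8/14.3) + 0.304·(1/2)^(40.1/14.3) + 0.304·(1/2)^(22.4/14.3) + 0.304·(1/2)^(4.7/14.3)
      = 0.018455 + 0.043524 + 0.10264 + 0.24207 ≈ 0.40669 g.

0.407 g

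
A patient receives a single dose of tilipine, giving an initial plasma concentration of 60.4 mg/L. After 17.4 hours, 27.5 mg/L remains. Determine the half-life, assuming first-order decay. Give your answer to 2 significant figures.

15 hours

A/A₀ = 27.5/60.4 ≈ 0.4553.
n = log₂(2.1964) ≈ 1.1351 half-lives elapsed in 17.4 hours.
t½ = 17.4/1.1351 ≈ 15.329 hours.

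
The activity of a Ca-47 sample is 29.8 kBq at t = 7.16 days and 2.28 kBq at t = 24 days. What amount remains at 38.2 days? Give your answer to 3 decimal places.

Over Δt = 24 − 7.16 = 16.84 days, the level fell by a factor of 29.8/2.28 ≈ 13.07.
n = log₂(13.07) ≈ 3.7082 half-lives, so t½ = 16.84/3.7082 ≈ 4.5413 days.
From t = 24 to t = 38.2: 2.28 × (1/2)^((38.2−24)/4.5413) ≈ 0.26101 kBq.

0.261 kBq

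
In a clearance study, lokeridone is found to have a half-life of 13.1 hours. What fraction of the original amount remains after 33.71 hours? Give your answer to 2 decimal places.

0.17

n = 33.71/13.1 ≈ 2.5733 half-lives.
Fraction remaining = (1/2)^2.5733 ≈ 0.16802.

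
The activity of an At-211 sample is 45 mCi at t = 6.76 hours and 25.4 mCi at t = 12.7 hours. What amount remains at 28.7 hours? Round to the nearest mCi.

Over Δt = 12.7 − 6.76 = 5.94 hours, the level fell by a factor of 45/25.4 ≈ 1.7717.
n = log₂(1.7717) ≈ 0.8251 half-lives, so t½ = 5.94/0.8251 ≈ 7.1992 hours.
From t = 12.7 to t = 28.7: 25.4 × (1/2)^((28.7−12.7)/7.1992) ≈ 5.4425 mCi.

5 mCi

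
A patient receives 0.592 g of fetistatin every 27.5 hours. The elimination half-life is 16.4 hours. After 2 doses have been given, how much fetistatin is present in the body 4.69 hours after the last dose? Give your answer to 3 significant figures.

The 2 doses were given 32.19, 4.69 hours ago.
Total = 0.592·(1/2)^(32.19/16.4) + 0.592·(1/2)^(4.69/16.4)
      = 0.15187 + 0.48555 ≈ 0.63742 g.

0.637 g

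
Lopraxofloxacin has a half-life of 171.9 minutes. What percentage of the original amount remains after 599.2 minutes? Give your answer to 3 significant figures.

8.93%

n = 599.2/171.9 ≈ 3.4857 half-lives.
Fraction remaining = (1/2)^3.4857 ≈ 0.089266, i.e. 8.9266%.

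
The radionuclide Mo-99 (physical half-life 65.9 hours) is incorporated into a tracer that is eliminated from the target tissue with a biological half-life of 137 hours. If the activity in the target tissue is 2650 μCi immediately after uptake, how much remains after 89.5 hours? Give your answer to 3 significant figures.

657 μCi

1/t_eff = 1/t_phys + 1/t_biol = 1/65.9 + 1/137 = 0.022474 per hour.
t_eff = 65.9 × 137 / (65.9 + 137) ≈ 44.496 hours.
Remaining = 2650 × (1/2)^(89.5/44.496) = 2650 × (1/2)^2.0114 ≈ 657.28 μCi.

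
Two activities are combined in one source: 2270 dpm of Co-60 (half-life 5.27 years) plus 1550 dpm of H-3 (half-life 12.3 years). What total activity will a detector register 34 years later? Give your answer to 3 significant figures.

Co-60: 2270 × (1/2)^(34/5.27) = 2270 × (1/2)^6.4516 ≈ 25.936 dpm.
H-3: 1550 × (1/2)^(34/12.3) = 1550 × (1/2)^2.7642 ≈ 228.15 dpm.
Total = 25.936 + 228.15 ≈ 254.08 dpm.

254 dpm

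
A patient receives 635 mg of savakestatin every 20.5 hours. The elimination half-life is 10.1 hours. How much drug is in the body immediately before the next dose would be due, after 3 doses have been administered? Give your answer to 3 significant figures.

203 mg

The 3 doses were given 61.5, 41, 20.5 hours ago.
Total = 635·(1/2)^(61.5/10.1) + 635·(1/2)^(41/10.1) + 635·(1/2)^(20.5/10.1)
      = 9.3276 + 38.086 + 155.51 ≈ 202.93 mg.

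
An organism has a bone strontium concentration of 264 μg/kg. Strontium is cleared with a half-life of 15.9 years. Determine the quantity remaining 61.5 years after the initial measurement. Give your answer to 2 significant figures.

18 μg/kg

Number of half-lives: n = 61.5/15.9 ≈ 3.8679.
Remaining = 264 × (1/2)^3.8679 = 264 × 0.068492 ≈ 18.082 μg/kg.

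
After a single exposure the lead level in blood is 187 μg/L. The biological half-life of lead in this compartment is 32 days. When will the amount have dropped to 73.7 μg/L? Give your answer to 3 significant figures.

43.0 days

Fraction remaining = 73.7/187 ≈ 0.39412.
n = log₂(187/73.7) = ln(2.5373)/ln 2 ≈ 1.3433 half-lives.
t = n × t½ = 1.3433 × 32 ≈ 42.986 days.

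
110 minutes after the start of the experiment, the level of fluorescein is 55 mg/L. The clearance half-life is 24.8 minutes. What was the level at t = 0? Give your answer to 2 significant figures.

1200 mg/L

Number of half-lives elapsed: n = 110/24.8 ≈ 4.4355.
A₀ = A × 2^n = 55 × 2^4.4355 = 55 × 21.638 ≈ 1190.1 mg/L.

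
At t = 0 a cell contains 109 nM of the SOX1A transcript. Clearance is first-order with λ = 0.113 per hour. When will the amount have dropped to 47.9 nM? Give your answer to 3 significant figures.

7.28 hours

t½ = ln 2 / λ = 0.69315 / 0.113 ≈ 6.134 hours.
Fraction remaining = 47.9/109 ≈ 0.43945.
n = log₂(109/47.9) = ln(2.2756)/ln 2 ≈ 1.1862 half-lives.
t = n × t½ = 1.1862 × 6.134 ≈ 7.2764 hours.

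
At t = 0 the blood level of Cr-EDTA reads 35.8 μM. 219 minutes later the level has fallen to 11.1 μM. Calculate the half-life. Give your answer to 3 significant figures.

A/A₀ = 11.1/35.8 ≈ 0.31006.
n = log₂(3.2252) ≈ 1.6894 half-lives elapsed in 219 minutes.
t½ = 219/1.6894 ≈ 129.63 minutes.

130 minutes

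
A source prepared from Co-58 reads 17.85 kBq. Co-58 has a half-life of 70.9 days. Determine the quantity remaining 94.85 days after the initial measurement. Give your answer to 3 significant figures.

Number of half-lives: n = 94.85/70.9 ≈ 1.3378.
Remaining = 17.85 × (1/2)^1.3378 = 17.85 × 0.39562 ≈ 7.0619 kBq.

7.06 kBq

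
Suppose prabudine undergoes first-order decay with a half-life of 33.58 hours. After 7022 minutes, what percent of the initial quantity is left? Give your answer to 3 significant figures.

7022 minutes = 117.033 hours.
n = 117.033/33.58 ≈ 3.4852 half-lives.
Fraction remaining = (1/2)^3.4852 ≈ 0.089299, i.e. 8.9299%.

8.93%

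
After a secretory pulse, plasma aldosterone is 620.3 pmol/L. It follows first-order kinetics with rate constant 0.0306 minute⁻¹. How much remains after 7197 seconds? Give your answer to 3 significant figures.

15.8 pmol/L

t½ = ln 2 / λ = 0.69315 / 0.0306 ≈ 22.652 minutes.
Convert the elapsed time: 7197 seconds = 119.95 minutes.
Number of half-lives: n = 119.95/22.652 ≈ 5.2954.
Remaining = 620.3 × (1/2)^5.2954 = 620.3 × 0.025464 ≈ 15.796 pmol/L.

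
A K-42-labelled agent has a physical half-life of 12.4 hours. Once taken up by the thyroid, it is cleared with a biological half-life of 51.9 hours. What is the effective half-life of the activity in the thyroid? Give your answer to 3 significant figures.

10.0 hours

1/t_eff = 1/t_phys + 1/t_biol = 1/12.4 + 1/51.9 = 0.099913 per hour.
t_eff = 12.4 × 51.9 / (12.4 + 51.9) ≈ 10.009 hours.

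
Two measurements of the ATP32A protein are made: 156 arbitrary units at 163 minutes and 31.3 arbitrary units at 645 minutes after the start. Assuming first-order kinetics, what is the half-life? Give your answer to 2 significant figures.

Over Δt = 645 − 163 = 482 minutes, the level fell by a factor of 156/31.3 ≈ 4.984.
n = log₂(4.984) ≈ 2.3173 half-lives, so t½ = 482/2.3173 ≈ 208 minutes.

210 minutes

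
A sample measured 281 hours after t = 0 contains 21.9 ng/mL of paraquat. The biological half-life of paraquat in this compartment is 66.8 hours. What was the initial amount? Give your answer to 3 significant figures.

404 ng/mL

Number of half-lives elapsed: n = 281/66.8 ≈ 4.2066.
A₀ = A × 2^n = 21.9 × 2^4.2066 = 21.9 × 18.463 ≈ 404.35 ng/mL.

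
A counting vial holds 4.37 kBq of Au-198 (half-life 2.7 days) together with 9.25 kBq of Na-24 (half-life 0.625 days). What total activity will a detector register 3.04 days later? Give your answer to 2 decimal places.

2.32 kBq

Au-198: 4.37 × (1/2)^(3.04/2.7) = 4.37 × (1/2)^1.1259 ≈ 2.0024 kBq.
Na-24: 9.25 × (1/2)^(3.04/0.625) = 9.25 × (1/2)^4.864 ≈ 0.31764 kBq.
Total = 2.0024 + 0.31764 ≈ 2.32 kBq.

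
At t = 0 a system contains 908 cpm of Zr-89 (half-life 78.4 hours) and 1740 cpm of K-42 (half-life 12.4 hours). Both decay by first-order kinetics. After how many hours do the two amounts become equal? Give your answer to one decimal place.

13.8 hours

Set 908·(1/2)^(t/78.4) = 1740·(1/2)^(t/12.4).
Taking log₂: log₂(908/1740) = t·(1/78.4 − 1/12.4).
log₂(0.52184) = -0.93832; 1/78.4 − 1/12.4 = -0.06789.
t = -0.93832 / -0.06789 ≈ 13.821 hours.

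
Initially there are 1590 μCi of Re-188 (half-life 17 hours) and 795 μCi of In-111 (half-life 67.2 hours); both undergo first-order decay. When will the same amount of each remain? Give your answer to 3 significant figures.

Set 1590·(1/2)^(t/17) = 795·(1/2)^(t/67.2).
Taking log₂: log₂(1590/795) = t·(1/17 − 1/67.2).
log₂(2) = 1; 1/17 − 1/67.2 = 0.043943.
t = 1 / 0.043943 ≈ 22.757 hours.

22.8 hours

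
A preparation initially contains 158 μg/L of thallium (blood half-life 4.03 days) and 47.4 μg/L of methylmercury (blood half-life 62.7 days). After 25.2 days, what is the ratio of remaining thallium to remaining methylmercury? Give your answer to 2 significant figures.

0.058

thallium: 158 × (1/2)^(25.2/4.03) = 158 × (1/2)^6.2531 ≈ 2.0715 μg/L.
methylmercury: 47.4 × (1/2)^(25.2/62.7) = 47.4 × (1/2)^0.40191 ≈ 35.875 μg/L.
Ratio ≈ 2.0715 / 35.875 ≈ 0.057743.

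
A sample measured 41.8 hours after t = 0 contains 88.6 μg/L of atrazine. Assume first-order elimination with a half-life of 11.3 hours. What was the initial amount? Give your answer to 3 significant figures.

Number of half-lives elapsed: n = 41.8/11.3 ≈ 3.6991.
A₀ = A × 2^n = 88.6 × 2^3.6991 = 88.6 × 12.988 ≈ 1150.7 μg/L.

1150 μg/L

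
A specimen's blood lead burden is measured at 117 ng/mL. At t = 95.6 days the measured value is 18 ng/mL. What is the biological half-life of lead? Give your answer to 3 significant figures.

A/A₀ = 18/117 ≈ 0.15385.
n = log₂(6.5) ≈ 2.7004 half-lives elapsed in 95.6 days.
t½ = 95.6/2.7004 ≈ 35.402 days.

35.4 days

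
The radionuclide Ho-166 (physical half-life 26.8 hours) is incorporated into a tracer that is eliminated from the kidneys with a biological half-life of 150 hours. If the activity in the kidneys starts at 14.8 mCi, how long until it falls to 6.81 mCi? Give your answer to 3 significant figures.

1/t_eff = 1/t_phys + 1/t_biol = 1/26.8 + 1/150 = 0.04398 per hour.
t_eff = 26.8 × 150 / (26.8 + 150) ≈ 22.738 hours.
n = log₂(14.8/6.81) ≈ 1.1199; t = 1.1199 × 22.738 ≈ 25.463 hours.

25.5 hours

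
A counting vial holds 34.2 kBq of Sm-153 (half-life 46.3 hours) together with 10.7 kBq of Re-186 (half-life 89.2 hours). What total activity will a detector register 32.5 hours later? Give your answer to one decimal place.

Sm-153: 34.2 × (1/2)^(32.5/46.3) = 34.2 × (1/2)^0.70194 ≈ 21.024 kBq.
Re-186: 10.7 × (1/2)^(32.5/89.2) = 10.7 × (1/2)^0.36435 ≈ 8.312 kBq.
Total = 21.024 + 8.312 ≈ 29.336 kBq.

29.3 kBq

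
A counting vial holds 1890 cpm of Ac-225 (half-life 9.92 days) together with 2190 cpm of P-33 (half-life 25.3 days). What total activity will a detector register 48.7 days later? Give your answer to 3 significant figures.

640 cpm

Ac-225: 1890 × (1/2)^(48.7/9.92) = 1890 × (1/2)^4.9093 ≈ 62.896 cpm.
P-33: 2190 × (1/2)^(48.7/25.3) = 2190 × (1/2)^1.9249 ≈ 576.75 cpm.
Total = 62.896 + 576.75 ≈ 639.65 cpm.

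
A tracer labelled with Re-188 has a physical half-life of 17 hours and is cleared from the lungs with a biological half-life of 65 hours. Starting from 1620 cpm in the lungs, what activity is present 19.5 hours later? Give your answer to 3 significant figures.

594 cpm

1/t_eff = 1/t_phys + 1/t_biol = 1/17 + 1/65 = 0.074208 per hour.
t_eff = 17 × 65 / (17 + 65) ≈ 13.476 hours.
Remaining = 1620 × (1/2)^(19.5/13.476) = 1620 × (1/2)^1.4471 ≈ 594.16 cpm.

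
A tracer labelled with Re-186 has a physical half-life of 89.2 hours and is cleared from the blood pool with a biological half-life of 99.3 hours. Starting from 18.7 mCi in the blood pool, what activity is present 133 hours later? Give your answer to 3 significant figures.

1/t_eff = 1/t_phys + 1/t_biol = 1/89.2 + 1/99.3 = 0.021281 per hour.
t_eff = 89.2 × 99.3 / (89.2 + 99.3) ≈ 46.99 hours.
Remaining = 18.7 × (1/2)^(133/46.99) = 18.7 × (1/2)^2.8304 ≈ 2.6291 mCi.

2.63 mCi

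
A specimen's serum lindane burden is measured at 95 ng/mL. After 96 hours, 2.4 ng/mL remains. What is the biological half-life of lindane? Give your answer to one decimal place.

A/A₀ = 2.4/95 ≈ 0.025263.
n = log₂(39.583) ≈ 5.3068 half-lives elapsed in 96 hours.
t½ = 96/5.3068 ≈ 18.09 hours.

18.1 hours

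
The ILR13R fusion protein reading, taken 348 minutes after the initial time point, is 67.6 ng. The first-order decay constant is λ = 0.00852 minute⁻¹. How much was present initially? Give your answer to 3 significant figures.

t½ = ln 2 / λ = 0.69315 / 0.00852 ≈ 81.355 minutes.
Number of half-lives elapsed: n = 348/81.355 ≈ 4.2775.
A₀ = A × 2^n = 67.6 × 2^4.2775 = 67.6 × 19.394 ≈ 1311 ng.

1310 ng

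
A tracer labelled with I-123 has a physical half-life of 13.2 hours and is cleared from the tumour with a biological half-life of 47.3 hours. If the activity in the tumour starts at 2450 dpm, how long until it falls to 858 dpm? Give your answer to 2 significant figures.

16 hours

1/t_eff = 1/t_phys + 1/t_biol = 1/13.2 + 1/47.3 = 0.096899 per hour.
t_eff = 13.2 × 47.3 / (13.2 + 47.3) ≈ 10.32 hours.
n = log₂(2450/858) ≈ 1.5137; t = 1.5137 × 10.32 ≈ 15.622 hours.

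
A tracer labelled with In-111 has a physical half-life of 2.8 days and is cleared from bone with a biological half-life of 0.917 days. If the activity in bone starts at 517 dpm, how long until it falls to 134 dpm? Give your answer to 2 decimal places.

1/t_eff = 1/t_phys + 1/t_biol = 1/2.8 + 1/0.917 = 1.4477 per day.
t_eff = 2.8 × 0.917 / (2.8 + 0.917) ≈ 0.69077 days.
n = log₂(517/134) ≈ 1.9479; t = 1.9479 × 0.69077 ≈ 1.3456 days.

1.35 days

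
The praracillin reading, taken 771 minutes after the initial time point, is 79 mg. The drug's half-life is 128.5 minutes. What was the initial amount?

Number of half-lives elapsed: n = 771/128.5 ≈ 6.
A₀ = A × 2^n = 79 × 2^6 = 79 × 64 ≈ 5056 mg.

5056 mg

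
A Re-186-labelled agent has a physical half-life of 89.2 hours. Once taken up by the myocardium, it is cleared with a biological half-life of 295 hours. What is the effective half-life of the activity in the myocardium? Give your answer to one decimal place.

68.5 hours

1/t_eff = 1/t_phys + 1/t_biol = 1/89.2 + 1/295 = 0.014601 per hour.
t_eff = 89.2 × 295 / (89.2 + 295) ≈ 68.49 hours.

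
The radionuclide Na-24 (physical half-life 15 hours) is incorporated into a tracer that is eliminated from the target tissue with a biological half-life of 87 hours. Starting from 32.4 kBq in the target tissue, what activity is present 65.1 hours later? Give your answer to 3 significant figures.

0.952 kBq

1/t_eff = 1/t_phys + 1/t_biol = 1/15 + 1/87 = 0.078161 per hour.
t_eff = 15 × 87 / (15 + 87) ≈ 12.794 hours.
Remaining = 32.4 × (1/2)^(65.1/12.794) = 32.4 × (1/2)^5.0883 ≈ 0.9524 kBq.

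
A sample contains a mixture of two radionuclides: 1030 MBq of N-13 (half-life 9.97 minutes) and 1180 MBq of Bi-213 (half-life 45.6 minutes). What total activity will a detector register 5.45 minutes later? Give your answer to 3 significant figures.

N-13: 1030 × (1/2)^(5.45/9.97) = 1030 × (1/2)^0.54664 ≈ 705.15 MBq.
Bi-213: 1180 × (1/2)^(5.45/45.6) = 1180 × (1/2)^0.11952 ≈ 1086.2 MBq.
Total = 705.15 + 1086.2 ≈ 1791.3 MBq.

1790 MBq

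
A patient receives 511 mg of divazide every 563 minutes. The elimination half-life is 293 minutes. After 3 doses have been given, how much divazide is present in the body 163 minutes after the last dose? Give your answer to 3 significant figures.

The 3 doses were given 1289, 726, 163 minutes ago.
Total = 511·(1/2)^(1289/293) + 511·(1/2)^(726/293) + 511·(1/2)^(163/293)
      = 24.216 + 91.733 + 347.5 ≈ 463.45 mg.

463 mg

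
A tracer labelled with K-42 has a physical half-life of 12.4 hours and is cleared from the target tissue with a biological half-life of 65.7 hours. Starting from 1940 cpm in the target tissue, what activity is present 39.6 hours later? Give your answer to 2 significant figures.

1/t_eff = 1/t_phys + 1/t_biol = 1/12.4 + 1/65.7 = 0.095866 per hour.
t_eff = 12.4 × 65.7 / (12.4 + 65.7) ≈ 10.431 hours.
Remaining = 1940 × (1/2)^(39.6/10.431) = 1940 × (1/2)^3.7963 ≈ 139.64 cpm.

140 cpm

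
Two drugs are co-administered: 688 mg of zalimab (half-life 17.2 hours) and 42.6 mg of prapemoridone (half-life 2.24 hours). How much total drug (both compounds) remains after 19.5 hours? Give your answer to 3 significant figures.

314 mg

zalimab: 688 × (1/2)^(19.5/17.2) = 688 × (1/2)^1.1337 ≈ 313.55 mg.
prapemoridone: 42.6 × (1/2)^(19.5/2.24) = 42.6 × (1/2)^8.7054 ≈ 0.10206 mg.
Total = 313.55 + 0.10206 ≈ 313.65 mg.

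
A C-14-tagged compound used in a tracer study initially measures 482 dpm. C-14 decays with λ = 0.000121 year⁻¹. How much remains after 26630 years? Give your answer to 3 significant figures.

19.2 dpm

t½ = ln 2 / λ = 0.69315 / 0.000121 ≈ 5728.5 years.
Number of half-lives: n = 26630/5728.5 ≈ 4.6487.
Remaining = 482 × (1/2)^4.6487 = 482 × 0.039866 ≈ 19.215 dpm.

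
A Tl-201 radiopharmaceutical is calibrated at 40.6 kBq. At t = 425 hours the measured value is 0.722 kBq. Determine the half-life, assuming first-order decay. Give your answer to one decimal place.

A/A₀ = 0.722/40.6 ≈ 0.017783.
n = log₂(56.233) ≈ 5.8133 half-lives elapsed in 425 hours.
t½ = 425/5.8133 ≈ 73.108 hours.

73.1 hours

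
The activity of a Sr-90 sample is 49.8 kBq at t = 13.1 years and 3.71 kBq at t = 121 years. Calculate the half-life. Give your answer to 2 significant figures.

29 years

Over Δt = 121 − 13.1 = 107.9 years, the level fell by a factor of 49.8/3.71 ≈ 13.423.
n = log₂(13.423) ≈ 3.7467 half-lives, so t½ = 107.9/3.7467 ≈ 28.799 years.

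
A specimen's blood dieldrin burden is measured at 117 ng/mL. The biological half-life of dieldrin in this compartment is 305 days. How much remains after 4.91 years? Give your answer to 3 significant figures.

Convert the elapsed time: 4.91 years = 1792.15 days.
Number of half-lives: n = 1792.15/305 ≈ 5.8759.
Remaining = 117 × (1/2)^5.8759 = 117 × 0.017029 ≈ 1.9923 ng/mL.

1.99 ng/mL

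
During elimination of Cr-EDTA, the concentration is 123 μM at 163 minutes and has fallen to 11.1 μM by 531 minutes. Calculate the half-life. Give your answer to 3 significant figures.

Over Δt = 531 − 163 = 368 minutes, the level fell by a factor of 123/11.1 ≈ 11.081.
n = log₂(11.081) ≈ 3.47 half-lives, so t½ = 368/3.47 ≈ 106.05 minutes.

106 minutes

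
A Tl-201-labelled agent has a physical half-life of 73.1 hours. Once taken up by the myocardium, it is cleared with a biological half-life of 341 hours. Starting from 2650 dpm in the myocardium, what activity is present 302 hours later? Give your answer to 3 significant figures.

81.8 dpm

1/t_eff = 1/t_phys + 1/t_biol = 1/73.1 + 1/341 = 0.016612 per hour.
t_eff = 73.1 × 341 / (73.1 + 341) ≈ 60.196 hours.
Remaining = 2650 × (1/2)^(302/60.196) = 2650 × (1/2)^5.017 ≈ 81.845 dpm.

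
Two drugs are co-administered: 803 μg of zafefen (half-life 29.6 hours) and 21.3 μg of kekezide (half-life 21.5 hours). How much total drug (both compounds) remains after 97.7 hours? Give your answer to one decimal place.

82.4 μg

zafefen: 803 × (1/2)^(97.7/29.6) = 803 × (1/2)^3.3007 ≈ 81.492 μg.
kekezide: 21.3 × (1/2)^(97.7/21.5) = 21.3 × (1/2)^4.5442 ≈ 0.91294 μg.
Total = 81.492 + 0.91294 ≈ 82.405 μg.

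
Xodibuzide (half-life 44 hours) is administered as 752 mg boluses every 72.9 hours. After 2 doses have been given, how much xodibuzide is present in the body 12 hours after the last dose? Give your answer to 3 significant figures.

820 mg

The 2 doses were given 84.9, 12 hours ago.
Total = 752·(1/2)^(84.9/44) + 752·(1/2)^(12/44)
      = 197.41 + 622.47 ≈ 819.88 mg.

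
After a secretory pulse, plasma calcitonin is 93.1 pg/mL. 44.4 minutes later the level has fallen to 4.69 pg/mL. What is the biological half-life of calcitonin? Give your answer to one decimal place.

A/A₀ = 4.69/93.1 ≈ 0.050376.
n = log₂(19.851) ≈ 4.3111 half-lives elapsed in 44.4 minutes.
t½ = 44.4/4.3111 ≈ 10.299 minutes.

10.3 minutes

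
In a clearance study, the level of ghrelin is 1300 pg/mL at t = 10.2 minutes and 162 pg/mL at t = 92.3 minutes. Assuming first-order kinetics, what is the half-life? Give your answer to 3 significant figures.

27.3 minutes

Over Δt = 92.3 − 10.2 = 82.1 minutes, the level fell by a factor of 1300/162 ≈ 8.0247.
n = log₂(8.0247) ≈ 3.0044 half-lives, so t½ = 82.1/3.0044 ≈ 27.326 minutes.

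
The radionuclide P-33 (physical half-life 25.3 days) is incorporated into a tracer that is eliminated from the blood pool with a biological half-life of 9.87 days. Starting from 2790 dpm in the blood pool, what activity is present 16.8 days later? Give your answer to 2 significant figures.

1/t_eff = 1/t_phys + 1/t_biol = 1/25.3 + 1/9.87 = 0.14084 per day.
t_eff = 25.3 × 9.87 / (25.3 + 9.87) ≈ 7.1001 days.
Remaining = 2790 × (1/2)^(16.8/7.1001) = 2790 × (1/2)^2.3662 ≈ 541.15 dpm.

540 dpm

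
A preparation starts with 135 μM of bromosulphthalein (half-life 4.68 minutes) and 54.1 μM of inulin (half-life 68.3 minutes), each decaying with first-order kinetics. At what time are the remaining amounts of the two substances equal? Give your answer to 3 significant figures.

Set 135·(1/2)^(t/4.68) = 54.1·(1/2)^(t/68.3).
Taking log₂: log₂(135/54.1) = t·(1/4.68 − 1/68.3).
log₂(2.4954) = 1.3193; 1/4.68 − 1/68.3 = 0.19903.
t = 1.3193 / 0.19903 ≈ 6.6283 minutes.

6.63 minutes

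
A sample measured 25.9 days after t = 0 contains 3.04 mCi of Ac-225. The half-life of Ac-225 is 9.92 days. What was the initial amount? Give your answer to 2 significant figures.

19 mCi

Number of half-lives elapsed: n = 25.9/9.92 ≈ 2.6109.
A₀ = A × 2^n = 3.04 × 2^2.6109 = 3.04 × 6.1088 ≈ 18.571 mCi.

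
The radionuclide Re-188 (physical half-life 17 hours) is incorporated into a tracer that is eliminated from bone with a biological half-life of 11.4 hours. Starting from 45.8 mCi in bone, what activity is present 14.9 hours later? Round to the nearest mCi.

1/t_eff = 1/t_phys + 1/t_biol = 1/17 + 1/11.4 = 0.14654 per hour.
t_eff = 17 × 11.4 / (17 + 11.4) ≈ 6.8239 hours.
Remaining = 45.8 × (1/2)^(14.9/6.8239) = 45.8 × (1/2)^2.1835 ≈ 10.083 mCi.

10 mCi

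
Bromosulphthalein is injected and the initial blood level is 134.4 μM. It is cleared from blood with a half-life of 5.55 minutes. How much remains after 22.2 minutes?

8.4 μM

Elapsed time is 4 half-lives (22.2/5.55).
Each half-life halves the amount: 134.4 × (1/2)^4 = 134.4/16 = 8.4 μM.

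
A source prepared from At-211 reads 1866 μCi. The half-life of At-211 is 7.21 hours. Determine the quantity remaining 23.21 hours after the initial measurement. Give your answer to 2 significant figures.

Number of half-lives: n = 23.21/7.21 ≈ 3.2191.
Remaining = 1866 × (1/2)^3.2191 = 1866 × 0.10738 ≈ 200.38 μCi.

200 μCi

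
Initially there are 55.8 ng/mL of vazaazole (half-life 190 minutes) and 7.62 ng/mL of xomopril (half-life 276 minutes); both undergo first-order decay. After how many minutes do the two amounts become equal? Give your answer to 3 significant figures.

1750 minutes

Set 55.8·(1/2)^(t/190) = 7.62·(1/2)^(t/276).
Taking log₂: log₂(55.8/7.62) = t·(1/190 − 1/276).
log₂(7.3228) = 2.8724; 1/190 − 1/276 = 0.00164.
t = 2.8724 / 0.00164 ≈ 1751.5 minutes.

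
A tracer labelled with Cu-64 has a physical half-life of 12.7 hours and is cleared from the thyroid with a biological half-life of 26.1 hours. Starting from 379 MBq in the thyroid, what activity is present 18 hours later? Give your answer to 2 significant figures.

1/t_eff = 1/t_phys + 1/t_biol = 1/12.7 + 1/26.1 = 0.11705 per hour.
t_eff = 12.7 × 26.1 / (12.7 + 26.1) ≈ 8.543 hours.
Remaining = 379 × (1/2)^(18/8.543) = 379 × (1/2)^2.107 ≈ 87.978 MBq.

88 MBq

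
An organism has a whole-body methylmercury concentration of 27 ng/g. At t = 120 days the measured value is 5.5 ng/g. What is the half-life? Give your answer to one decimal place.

A/A₀ = 5.5/27 ≈ 0.2037.
n = log₂(4.9091) ≈ 2.2955 half-lives elapsed in 120 days.
t½ = 120/2.2955 ≈ 52.277 days.

52.3 days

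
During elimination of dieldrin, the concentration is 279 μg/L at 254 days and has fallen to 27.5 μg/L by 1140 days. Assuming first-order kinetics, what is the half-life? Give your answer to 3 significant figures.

265 days

Over Δt = 1140 − 254 = 886 days, the level fell by a factor of 279/27.5 ≈ 10.145.
n = log₂(10.145) ≈ 3.3428 half-lives, so t½ = 886/3.3428 ≈ 265.05 days.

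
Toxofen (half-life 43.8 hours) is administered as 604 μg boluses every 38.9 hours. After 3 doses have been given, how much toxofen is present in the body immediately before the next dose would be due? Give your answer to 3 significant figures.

The 3 doses were given 116.7, 77.8, 38.9 hours ago.
Total = 604·(1/2)^(116.7/43.8) + 604·(1/2)^(77.8/43.8) + 604·(1/2)^(38.9/43.8)
      = 95.275 + 176.33 + 326.35 ≈ 597.96 μg.

598 μg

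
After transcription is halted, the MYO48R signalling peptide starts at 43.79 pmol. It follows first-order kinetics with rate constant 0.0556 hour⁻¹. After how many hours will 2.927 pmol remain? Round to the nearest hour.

t½ = ln 2 / λ = 0.69315 / 0.0556 ≈ 12.467 hours.
Fraction remaining = 2.927/43.79 ≈ 0.066842.
n = log₂(43.79/2.927) = ln(14.961)/ln 2 ≈ 3.9031 half-lives.
t = n × t½ = 3.9031 × 12.467 ≈ 48.659 hours.

49 hours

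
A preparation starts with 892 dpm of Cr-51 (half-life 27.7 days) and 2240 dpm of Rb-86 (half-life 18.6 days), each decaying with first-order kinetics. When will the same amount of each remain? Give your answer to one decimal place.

75.2 days

Set 892·(1/2)^(t/27.7) = 2240·(1/2)^(t/18.6).
Taking log₂: log₂(892/2240) = t·(1/27.7 − 1/18.6).
log₂(0.39821) = -1.3284; 1/27.7 − 1/18.6 = -0.017662.
t = -1.3284 / -0.017662 ≈ 75.21 days.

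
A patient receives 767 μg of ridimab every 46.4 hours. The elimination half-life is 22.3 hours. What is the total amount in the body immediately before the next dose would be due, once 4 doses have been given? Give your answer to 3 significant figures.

237 μg

The 4 doses were given 185.6, 139.2, 92.8, 46.4 hours ago.
Total = 767·(1/2)^(185.6/22.3) + 767·(1/2)^(139.2/22.3) + 767·(1/2)^(92.8/22.3) + 767·(1/2)^(46.4/22.3)
      = 2.3953 + 10.133 + 42.863 + 181.32 ≈ 236.71 μg.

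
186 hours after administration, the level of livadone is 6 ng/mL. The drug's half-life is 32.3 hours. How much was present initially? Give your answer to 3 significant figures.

Number of half-lives elapsed: n = 186/32.3 ≈ 5.7585.
A₀ = A × 2^n = 6 × 2^5.7585 = 6 × 54.136 ≈ 324.82 ng/mL.

325 ng/mL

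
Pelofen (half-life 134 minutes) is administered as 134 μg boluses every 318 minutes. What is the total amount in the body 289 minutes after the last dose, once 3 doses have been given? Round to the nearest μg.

37 μg

The 3 doses were given 925, 607, 289 minutes ago.
Total = 134·(1/2)^(925/134) + 134·(1/2)^(607/134) + 134·(1/2)^(289/134)
      = 1.1197 + 5.8007 + 30.052 ≈ 36.972 μg.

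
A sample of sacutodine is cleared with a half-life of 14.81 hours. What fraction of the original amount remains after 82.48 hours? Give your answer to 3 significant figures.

0.0211

n = 82.48/14.81 ≈ 5.5692 half-lives.
Fraction remaining = (1/2)^5.5692 ≈ 0.021062.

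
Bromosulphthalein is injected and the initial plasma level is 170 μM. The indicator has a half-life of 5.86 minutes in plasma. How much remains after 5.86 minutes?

Elapsed time is 1 half-life (5.86/5.86).
Each half-life halves the amount: 170 × (1/2)^1 = 170/2 = 85 μM.

85 μM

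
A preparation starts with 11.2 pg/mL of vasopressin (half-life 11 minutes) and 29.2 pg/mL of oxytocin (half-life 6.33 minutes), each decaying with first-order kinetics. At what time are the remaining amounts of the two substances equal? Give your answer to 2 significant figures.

21 minutes

Set 11.2·(1/2)^(t/11) = 29.2·(1/2)^(t/6.33).
Taking log₂: log₂(11.2/29.2) = t·(1/11 − 1/6.33).
log₂(0.38356) = -1.3825; 1/11 − 1/6.33 = -0.067069.
t = -1.3825 / -0.067069 ≈ 20.613 minutes.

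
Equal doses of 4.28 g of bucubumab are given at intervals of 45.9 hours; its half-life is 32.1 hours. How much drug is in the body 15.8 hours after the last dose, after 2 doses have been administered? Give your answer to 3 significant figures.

The 2 doses were given 61.7, 15.8 hours ago.
Total = 4.28·(1/2)^(61.7/32.1) + 4.28·(1/2)^(15.8/32.1)
      = 1.1293 + 3.0428 ≈ 4.1721 g.

4.17 g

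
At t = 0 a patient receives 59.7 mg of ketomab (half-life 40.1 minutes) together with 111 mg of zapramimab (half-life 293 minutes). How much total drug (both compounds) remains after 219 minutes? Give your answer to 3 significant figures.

ketomab: 59.7 × (1/2)^(219/40.1) = 59.7 × (1/2)^5.4613 ≈ 1.355 mg.
zapramimab: 111 × (1/2)^(219/293) = 111 × (1/2)^0.74744 ≈ 66.118 mg.
Total = 1.355 + 66.118 ≈ 67.473 mg.

67.5 mg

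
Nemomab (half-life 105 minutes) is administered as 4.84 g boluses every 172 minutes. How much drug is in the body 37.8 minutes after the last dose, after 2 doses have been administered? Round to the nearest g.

5 g

The 2 doses were given 209.8, 37.8 minutes ago.
Total = 4.84·(1/2)^(209.8/105) + 4.84·(1/2)^(37.8/105)
      = 1.2116 + 3.7712 ≈ 4.9828 g.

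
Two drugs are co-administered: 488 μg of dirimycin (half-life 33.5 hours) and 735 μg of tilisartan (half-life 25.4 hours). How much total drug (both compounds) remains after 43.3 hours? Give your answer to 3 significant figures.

dirimycin: 488 × (1/2)^(43.3/33.5) = 488 × (1/2)^1.2925 ≈ 199.22 μg.
tilisartan: 735 × (1/2)^(43.3/25.4) = 735 × (1/2)^1.7047 ≈ 225.48 μg.
Total = 199.22 + 225.48 ≈ 424.7 μg.

425 μg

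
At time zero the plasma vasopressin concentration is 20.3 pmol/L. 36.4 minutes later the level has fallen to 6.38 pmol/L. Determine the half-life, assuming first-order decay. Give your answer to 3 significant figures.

A/A₀ = 6.38/20.3 ≈ 0.31429.
n = log₂(3.1818) ≈ 1.6699 half-lives elapsed in 36.4 minutes.
t½ = 36.4/1.6699 ≈ 21.798 minutes.

21.8 minutes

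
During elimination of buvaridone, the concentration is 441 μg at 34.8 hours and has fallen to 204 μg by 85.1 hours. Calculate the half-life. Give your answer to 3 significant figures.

45.2 hours

Over Δt = 85.1 − 34.8 = 50.3 hours, the level fell by a factor of 441/204 ≈ 2.1618.
n = log₂(2.1618) ≈ 1.1122 half-lives, so t½ = 50.3/1.1122 ≈ 45.225 hours.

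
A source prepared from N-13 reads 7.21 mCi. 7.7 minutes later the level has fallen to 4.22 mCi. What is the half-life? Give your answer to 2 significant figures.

10 minutes

A/A₀ = 4.22/7.21 ≈ 0.5853.
n = log₂(1.7085) ≈ 0.77276 half-lives elapsed in 7.7 minutes.
t½ = 7.7/0.77276 ≈ 9.9643 minutes.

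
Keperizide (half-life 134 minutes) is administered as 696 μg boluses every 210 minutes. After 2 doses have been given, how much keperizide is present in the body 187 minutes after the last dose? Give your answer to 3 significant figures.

354 μg

The 2 doses were given 397, 187 minutes ago.
Total = 696·(1/2)^(397/134) + 696·(1/2)^(187/134)
      = 89.279 + 264.55 ≈ 353.83 μg.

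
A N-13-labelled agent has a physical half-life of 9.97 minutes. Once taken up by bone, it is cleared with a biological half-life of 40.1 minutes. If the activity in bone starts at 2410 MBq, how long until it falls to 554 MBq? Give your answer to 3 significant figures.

16.9 minutes

1/t_eff = 1/t_phys + 1/t_biol = 1/9.97 + 1/40.1 = 0.12524 per minute.
t_eff = 9.97 × 40.1 / (9.97 + 40.1) ≈ 7.9848 minutes.
n = log₂(2410/554) ≈ 2.1211; t = 2.1211 × 7.9848 ≈ 16.936 minutes.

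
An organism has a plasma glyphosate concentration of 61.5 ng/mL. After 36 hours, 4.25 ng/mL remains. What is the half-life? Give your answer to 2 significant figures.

9.3 hours

A/A₀ = 4.25/61.5 ≈ 0.069106.
n = log₂(14.471) ≈ 3.8551 half-lives elapsed in 36 hours.
t½ = 36/3.8551 ≈ 9.3384 hours.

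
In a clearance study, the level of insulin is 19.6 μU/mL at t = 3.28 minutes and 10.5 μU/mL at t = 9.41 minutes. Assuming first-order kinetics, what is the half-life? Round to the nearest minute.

Over Δt = 9.41 − 3.28 = 6.13 minutes, the level fell by a factor of 19.6/10.5 ≈ 1.8667.
n = log₂(1.8667) ≈ 0.90046 half-lives, so t½ = 6.13/0.90046 ≈ 6.8076 minutes.

7 minutes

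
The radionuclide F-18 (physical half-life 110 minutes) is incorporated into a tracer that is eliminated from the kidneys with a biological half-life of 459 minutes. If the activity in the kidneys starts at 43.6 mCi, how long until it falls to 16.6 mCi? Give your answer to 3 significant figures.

124 minutes

1/t_eff = 1/t_phys + 1/t_biol = 1/110 + 1/459 = 0.01127 per minute.
t_eff = 110 × 459 / (110 + 459) ≈ 88.735 minutes.
n = log₂(43.6/16.6) ≈ 1.3931; t = 1.3931 × 88.735 ≈ 123.62 minutes.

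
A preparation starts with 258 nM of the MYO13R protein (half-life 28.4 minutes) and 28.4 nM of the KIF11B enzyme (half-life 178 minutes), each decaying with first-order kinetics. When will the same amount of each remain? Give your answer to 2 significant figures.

Set 258·(1/2)^(t/28.4) = 28.4·(1/2)^(t/178).
Taking log₂: log₂(258/28.4) = t·(1/28.4 − 1/178).
log₂(9.0845) = 3.1834; 1/28.4 − 1/178 = 0.029593.
t = 3.1834 / 0.029593 ≈ 107.57 minutes.

110 minutes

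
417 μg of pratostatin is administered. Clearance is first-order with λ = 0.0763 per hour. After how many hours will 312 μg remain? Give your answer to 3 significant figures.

3.80 hours

t½ = ln 2 / λ = 0.69315 / 0.0763 ≈ 9.0845 hours.
Fraction remaining = 312/417 ≈ 0.7482.
n = log₂(417/312) = ln(1.3365)/ln 2 ≈ 0.4185 half-lives.
t = n × t½ = 0.4185 × 9.0845 ≈ 3.8019 hours.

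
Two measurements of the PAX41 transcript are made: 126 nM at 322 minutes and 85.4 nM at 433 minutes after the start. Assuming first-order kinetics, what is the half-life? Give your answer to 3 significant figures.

Over Δt = 433 − 322 = 111 minutes, the level fell by a factor of 126/85.4 ≈ 1.4754.
n = log₂(1.4754) ≈ 0.56112 half-lives, so t½ = 111/0.56112 ≈ 197.82 minutes.

198 minutes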